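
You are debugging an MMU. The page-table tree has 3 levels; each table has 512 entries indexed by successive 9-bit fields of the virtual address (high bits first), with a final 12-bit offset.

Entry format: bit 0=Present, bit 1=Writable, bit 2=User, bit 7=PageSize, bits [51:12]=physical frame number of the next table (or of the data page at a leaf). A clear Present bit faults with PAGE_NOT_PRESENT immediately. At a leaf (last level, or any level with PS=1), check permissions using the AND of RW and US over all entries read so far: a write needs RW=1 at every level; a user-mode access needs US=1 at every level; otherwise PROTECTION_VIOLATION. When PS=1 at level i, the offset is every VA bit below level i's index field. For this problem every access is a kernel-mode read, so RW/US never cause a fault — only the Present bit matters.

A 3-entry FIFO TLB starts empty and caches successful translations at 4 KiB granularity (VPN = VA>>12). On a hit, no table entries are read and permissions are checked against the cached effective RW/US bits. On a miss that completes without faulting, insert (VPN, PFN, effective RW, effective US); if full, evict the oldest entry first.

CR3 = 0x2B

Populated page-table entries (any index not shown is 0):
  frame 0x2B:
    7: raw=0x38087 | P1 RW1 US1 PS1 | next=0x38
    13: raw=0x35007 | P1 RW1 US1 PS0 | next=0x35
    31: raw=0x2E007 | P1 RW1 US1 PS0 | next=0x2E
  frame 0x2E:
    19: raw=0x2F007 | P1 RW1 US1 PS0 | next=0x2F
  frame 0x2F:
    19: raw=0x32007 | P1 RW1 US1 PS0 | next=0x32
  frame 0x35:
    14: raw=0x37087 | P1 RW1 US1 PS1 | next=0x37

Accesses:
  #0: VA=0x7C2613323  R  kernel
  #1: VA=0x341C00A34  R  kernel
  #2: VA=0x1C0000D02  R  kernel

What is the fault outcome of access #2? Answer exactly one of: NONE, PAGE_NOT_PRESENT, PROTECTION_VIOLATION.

Walk each access:
#0 VA=0x7C2613323 (r,kernel):
  lvl0: tbl 0x2B, slot 31 ⇒ 0x2E007 (P1/RW1/US1/PS0)
  lvl1: tbl 0x2E, slot 19 ⇒ 0x2F007 (P1/RW1/US1/PS0)
  lvl2: tbl 0x2F, slot 19 ⇒ 0x32007 (P1/RW1/US1/PS0)
  → PA=0x32323  (3 entries read)
#1 VA=0x341C00A34 (r,kernel):
  lvl0: tbl 0x2B, slot 13 ⇒ 0x35007 (P1/RW1/US1/PS0)
  lvl1: tbl 0x35, slot 14 ⇒ 0x37087 (P1/RW1/US1/PS1)
  → PA=0x37A34 (huge @L1)  (2 entries read)
#2 VA=0x1C0000D02 (r,kernel):
  lvl0: tbl 0x2B, slot 7 ⇒ 0x38087 (P1/RW1/US1/PS1)
  → PA=0x38D02 (huge @L0)  (1 entries read)

Access #2 fault: NONE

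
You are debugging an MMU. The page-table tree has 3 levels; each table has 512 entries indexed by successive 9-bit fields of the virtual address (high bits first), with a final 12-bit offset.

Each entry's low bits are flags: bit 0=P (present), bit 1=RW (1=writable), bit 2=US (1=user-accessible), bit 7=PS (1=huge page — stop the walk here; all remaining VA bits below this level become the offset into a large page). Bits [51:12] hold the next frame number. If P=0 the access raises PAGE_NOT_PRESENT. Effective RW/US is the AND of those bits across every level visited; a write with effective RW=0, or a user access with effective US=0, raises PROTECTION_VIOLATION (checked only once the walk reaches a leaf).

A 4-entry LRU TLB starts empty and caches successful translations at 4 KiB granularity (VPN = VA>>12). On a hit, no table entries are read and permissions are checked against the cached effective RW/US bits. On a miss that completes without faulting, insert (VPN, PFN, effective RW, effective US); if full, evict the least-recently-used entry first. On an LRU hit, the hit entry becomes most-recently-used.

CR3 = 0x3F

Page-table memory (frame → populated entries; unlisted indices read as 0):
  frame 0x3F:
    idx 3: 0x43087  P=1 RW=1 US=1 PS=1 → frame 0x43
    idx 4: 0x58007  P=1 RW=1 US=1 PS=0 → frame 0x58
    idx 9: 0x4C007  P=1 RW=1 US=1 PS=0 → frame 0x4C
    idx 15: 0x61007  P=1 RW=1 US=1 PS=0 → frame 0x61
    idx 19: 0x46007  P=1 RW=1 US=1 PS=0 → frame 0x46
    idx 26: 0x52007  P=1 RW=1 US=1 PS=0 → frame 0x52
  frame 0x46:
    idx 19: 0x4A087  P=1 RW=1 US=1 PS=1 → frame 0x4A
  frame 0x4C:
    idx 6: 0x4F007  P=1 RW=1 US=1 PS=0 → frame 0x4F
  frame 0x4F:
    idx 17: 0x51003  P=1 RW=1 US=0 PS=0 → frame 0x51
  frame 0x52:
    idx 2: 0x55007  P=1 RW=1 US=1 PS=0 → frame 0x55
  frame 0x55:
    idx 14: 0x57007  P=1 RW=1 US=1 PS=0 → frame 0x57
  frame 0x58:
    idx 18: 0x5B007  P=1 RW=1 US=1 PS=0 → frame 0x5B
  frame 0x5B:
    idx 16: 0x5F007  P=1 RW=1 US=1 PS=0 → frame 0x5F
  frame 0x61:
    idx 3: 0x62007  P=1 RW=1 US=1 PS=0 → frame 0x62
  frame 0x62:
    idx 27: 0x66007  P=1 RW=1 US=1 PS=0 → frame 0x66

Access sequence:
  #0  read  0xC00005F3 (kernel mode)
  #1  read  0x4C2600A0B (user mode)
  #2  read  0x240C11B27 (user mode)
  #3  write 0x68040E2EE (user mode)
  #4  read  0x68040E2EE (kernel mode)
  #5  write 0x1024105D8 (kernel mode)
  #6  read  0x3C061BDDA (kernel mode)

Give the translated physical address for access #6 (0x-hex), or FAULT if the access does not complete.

Trace:
#0 VA=0xC00005F3 (r,kernel):
  L0: frame=0x3F idx=3 entry=0x43087 [P=1 RW=1 US=1 PS=1]
  ⇒ phys 0x435F3 (huge @L0)  [1 reads]
#1 VA=0x4C2600A0B (r,user):
  L0: frame=0x3F idx=19 entry=0x46007 [P=1 RW=1 US=1 PS=0]
  L1: frame=0x46 idx=19 entry=0x4A087 [P=1 RW=1 US=1 PS=1]
  ⇒ phys 0x4AA0B (huge @L1)  [2 reads]
#2 VA=0x240C11B27 (r,user):
  L0: frame=0x3F idx=9 entry=0x4C007 [P=1 RW=1 US=1 PS=0]
  L1: frame=0x4C idx=6 entry=0x4F007 [P=1 RW=1 US=1 PS=0]
  L2: frame=0x4F idx=17 entry=0x51003 [P=1 RW=1 US=0 PS=0]
  → PROTECTION_VIOLATION  (3 entries read)
#3 VA=0x68040E2EE (w,user):
  L0: frame=0x3F idx=26 entry=0x52007 [P=1 RW=1 US=1 PS=0]
  L1: frame=0x52 idx=2 entry=0x55007 [P=1 RW=1 US=1 PS=0]
  L2: frame=0x55 idx=14 entry=0x57007 [P=1 RW=1 US=1 PS=0]
  ⇒ phys 0x572EE  [3 reads]
#4 VA=0x68040E2EE (r,kernel):
  TLB hit vpn=0x68040E → PA=0x572EE
#5 VA=0x1024105D8 (w,kernel):
  L0: frame=0x3F idx=4 entry=0x58007 [P=1 RW=1 US=1 PS=0]
  L1: frame=0x58 idx=18 entry=0x5B007 [P=1 RW=1 US=1 PS=0]
  L2: frame=0x5B idx=16 entry=0x5F007 [P=1 RW=1 US=1 PS=0]
  ⇒ phys 0x5F5D8  [3 reads]
#6 VA=0x3C061BDDA (r,kernel):
  L0: frame=0x3F idx=15 entry=0x61007 [P=1 RW=1 US=1 PS=0]
  L1: frame=0x61 idx=3 entry=0x62007 [P=1 RW=1 US=1 PS=0]
  L2: frame=0x62 idx=27 entry=0x66007 [P=1 RW=1 US=1 PS=0]
  ⇒ phys 0x66DDA  [3 reads]

Access #6 PA: 0x66DDA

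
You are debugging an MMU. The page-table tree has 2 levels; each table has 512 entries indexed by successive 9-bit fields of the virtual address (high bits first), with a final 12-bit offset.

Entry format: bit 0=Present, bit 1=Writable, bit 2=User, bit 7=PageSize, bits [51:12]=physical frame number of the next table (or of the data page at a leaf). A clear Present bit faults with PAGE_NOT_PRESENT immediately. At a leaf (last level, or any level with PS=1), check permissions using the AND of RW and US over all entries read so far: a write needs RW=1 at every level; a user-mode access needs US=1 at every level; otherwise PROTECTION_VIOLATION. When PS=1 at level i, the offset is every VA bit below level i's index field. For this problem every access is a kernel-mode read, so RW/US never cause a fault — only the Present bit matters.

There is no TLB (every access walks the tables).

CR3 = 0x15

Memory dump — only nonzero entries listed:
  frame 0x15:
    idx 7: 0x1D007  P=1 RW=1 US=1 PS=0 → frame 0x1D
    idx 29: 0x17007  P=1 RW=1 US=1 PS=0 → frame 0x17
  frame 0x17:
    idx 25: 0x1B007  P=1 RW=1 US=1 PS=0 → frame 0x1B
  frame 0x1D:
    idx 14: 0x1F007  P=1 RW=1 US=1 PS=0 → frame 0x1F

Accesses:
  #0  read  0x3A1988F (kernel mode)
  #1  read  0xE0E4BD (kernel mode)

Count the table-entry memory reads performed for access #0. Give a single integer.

Per-access translation:
#0 VA=0x3A1988F (r,kernel):
  [0] read 0x15 idx=29: raw=0x17007 flags P=1 W=1 U=1 S=0
  [1] read 0x17 idx=25: raw=0x1B007 flags P=1 W=1 U=1 S=0
  → PA=0x1B88F  (2 entries read)
#1 VA=0xE0E4BD (r,kernel):
  [0] read 0x15 idx=7: raw=0x1D007 flags P=1 W=1 U=1 S=0
  [1] read 0x1D idx=14: raw=0x1F007 flags P=1 W=1 U=1 S=0
  → PA=0x1F4BD  (2 entries read)

Entries read for #0: 2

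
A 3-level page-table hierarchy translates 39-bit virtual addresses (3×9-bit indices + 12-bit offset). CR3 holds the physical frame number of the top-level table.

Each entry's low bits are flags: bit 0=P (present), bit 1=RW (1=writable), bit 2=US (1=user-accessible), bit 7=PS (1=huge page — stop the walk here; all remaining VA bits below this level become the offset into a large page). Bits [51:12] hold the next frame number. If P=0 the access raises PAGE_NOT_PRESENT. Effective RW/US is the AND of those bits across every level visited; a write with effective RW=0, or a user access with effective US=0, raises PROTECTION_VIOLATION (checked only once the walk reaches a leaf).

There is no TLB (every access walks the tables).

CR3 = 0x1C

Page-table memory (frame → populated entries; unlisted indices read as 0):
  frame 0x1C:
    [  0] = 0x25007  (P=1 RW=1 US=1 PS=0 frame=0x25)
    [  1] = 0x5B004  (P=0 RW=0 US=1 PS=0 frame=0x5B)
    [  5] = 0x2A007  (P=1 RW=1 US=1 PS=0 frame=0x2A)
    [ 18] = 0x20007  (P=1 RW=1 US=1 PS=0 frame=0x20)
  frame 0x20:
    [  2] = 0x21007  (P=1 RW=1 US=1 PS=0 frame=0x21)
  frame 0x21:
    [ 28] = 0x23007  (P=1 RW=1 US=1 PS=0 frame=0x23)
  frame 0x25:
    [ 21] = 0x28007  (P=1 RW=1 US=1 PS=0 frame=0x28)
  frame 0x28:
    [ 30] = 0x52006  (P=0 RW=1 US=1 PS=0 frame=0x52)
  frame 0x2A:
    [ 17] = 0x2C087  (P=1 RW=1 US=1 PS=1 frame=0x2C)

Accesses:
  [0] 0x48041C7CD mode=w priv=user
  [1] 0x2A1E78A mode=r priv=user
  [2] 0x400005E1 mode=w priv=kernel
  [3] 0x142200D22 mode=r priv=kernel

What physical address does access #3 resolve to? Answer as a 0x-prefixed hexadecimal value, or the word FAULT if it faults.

Trace:
#0 VA=0x48041C7CD (w,user):
  [0] read 0x1C idx=18: raw=0x20007 flags P=1 W=1 U=1 S=0
  [1] read 0x20 idx=2: raw=0x21007 flags P=1 W=1 U=1 S=0
  [2] read 0x21 idx=28: raw=0x23007 flags P=1 W=1 U=1 S=0
  → PA=0x237CD  (3 entries read)
#1 VA=0x2A1E78A (r,user):
  [0] read 0x1C idx=0: raw=0x25007 flags P=1 W=1 U=1 S=0
  [1] read 0x25 idx=21: raw=0x28007 flags P=1 W=1 U=1 S=0
  [2] read 0x28 idx=30: raw=0x52006 flags P=0 W=1 U=1 S=0
  ⇒ fault: PAGE_NOT_PRESENT  — 3 lookups
#2 VA=0x400005E1 (w,kernel):
  [0] read 0x1C idx=1: raw=0x5B004 flags P=0 W=0 U=1 S=0
  ⇒ fault: PAGE_NOT_PRESENT  — 1 lookups
#3 VA=0x142200D22 (r,kernel):
  [0] read 0x1C idx=5: raw=0x2A007 flags P=1 W=1 U=1 S=0
  [1] read 0x2A idx=17: raw=0x2C087 flags P=1 W=1 U=1 S=1
  → PA=0x2CD22 (huge @L1)  (2 entries read)

Access #3 PA: 0x2CD22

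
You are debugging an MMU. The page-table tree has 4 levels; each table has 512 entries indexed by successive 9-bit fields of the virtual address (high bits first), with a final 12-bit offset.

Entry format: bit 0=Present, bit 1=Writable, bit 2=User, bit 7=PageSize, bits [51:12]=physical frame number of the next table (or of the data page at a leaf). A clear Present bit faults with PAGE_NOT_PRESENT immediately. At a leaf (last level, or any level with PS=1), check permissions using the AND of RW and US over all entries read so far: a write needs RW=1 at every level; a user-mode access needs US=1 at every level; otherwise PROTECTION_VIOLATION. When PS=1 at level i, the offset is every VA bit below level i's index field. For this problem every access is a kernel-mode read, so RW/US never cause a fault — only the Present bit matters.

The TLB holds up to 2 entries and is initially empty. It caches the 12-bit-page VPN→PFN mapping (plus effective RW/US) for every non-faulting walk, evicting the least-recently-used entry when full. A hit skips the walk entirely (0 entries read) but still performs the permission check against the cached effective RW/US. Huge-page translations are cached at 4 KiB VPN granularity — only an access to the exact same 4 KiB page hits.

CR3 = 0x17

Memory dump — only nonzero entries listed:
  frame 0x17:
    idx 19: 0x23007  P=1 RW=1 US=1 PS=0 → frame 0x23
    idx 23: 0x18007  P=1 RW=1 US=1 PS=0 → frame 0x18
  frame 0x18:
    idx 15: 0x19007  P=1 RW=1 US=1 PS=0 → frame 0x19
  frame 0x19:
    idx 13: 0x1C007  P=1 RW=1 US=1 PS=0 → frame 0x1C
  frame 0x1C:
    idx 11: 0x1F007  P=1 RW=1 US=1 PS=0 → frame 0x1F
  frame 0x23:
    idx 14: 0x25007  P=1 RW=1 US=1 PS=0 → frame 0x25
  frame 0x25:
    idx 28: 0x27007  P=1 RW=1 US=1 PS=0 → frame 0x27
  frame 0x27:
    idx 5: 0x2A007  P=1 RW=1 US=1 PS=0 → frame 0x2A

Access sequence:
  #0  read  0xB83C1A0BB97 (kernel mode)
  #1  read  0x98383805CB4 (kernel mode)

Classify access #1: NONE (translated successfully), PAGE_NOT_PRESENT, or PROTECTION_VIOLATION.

Trace:
#0 VA=0xB83C1A0BB97 (r,kernel):
  lvl0: tbl 0x17, slot 23 ⇒ 0x18007 (P1/RW1/US1/PS0)
  lvl1: tbl 0x18, slot 15 ⇒ 0x19007 (P1/RW1/US1/PS0)
  lvl2: tbl 0x19, slot 13 ⇒ 0x1C007 (P1/RW1/US1/PS0)
  lvl3: tbl 0x1C, slot 11 ⇒ 0x1F007 (P1/RW1/US1/PS0)
  → PA=0x1FB97  (4 entries read)
#1 VA=0x98383805CB4 (r,kernel):
  lvl0: tbl 0x17, slot 19 ⇒ 0x23007 (P1/RW1/US1/PS0)
  lvl1: tbl 0x23, slot 14 ⇒ 0x25007 (P1/RW1/US1/PS0)
  lvl2: tbl 0x25, slot 28 ⇒ 0x27007 (P1/RW1/US1/PS0)
  lvl3: tbl 0x27, slot 5 ⇒ 0x2A007 (P1/RW1/US1/PS0)
  → PA=0x2ACB4  (4 entries read)

Access #1 fault: NONE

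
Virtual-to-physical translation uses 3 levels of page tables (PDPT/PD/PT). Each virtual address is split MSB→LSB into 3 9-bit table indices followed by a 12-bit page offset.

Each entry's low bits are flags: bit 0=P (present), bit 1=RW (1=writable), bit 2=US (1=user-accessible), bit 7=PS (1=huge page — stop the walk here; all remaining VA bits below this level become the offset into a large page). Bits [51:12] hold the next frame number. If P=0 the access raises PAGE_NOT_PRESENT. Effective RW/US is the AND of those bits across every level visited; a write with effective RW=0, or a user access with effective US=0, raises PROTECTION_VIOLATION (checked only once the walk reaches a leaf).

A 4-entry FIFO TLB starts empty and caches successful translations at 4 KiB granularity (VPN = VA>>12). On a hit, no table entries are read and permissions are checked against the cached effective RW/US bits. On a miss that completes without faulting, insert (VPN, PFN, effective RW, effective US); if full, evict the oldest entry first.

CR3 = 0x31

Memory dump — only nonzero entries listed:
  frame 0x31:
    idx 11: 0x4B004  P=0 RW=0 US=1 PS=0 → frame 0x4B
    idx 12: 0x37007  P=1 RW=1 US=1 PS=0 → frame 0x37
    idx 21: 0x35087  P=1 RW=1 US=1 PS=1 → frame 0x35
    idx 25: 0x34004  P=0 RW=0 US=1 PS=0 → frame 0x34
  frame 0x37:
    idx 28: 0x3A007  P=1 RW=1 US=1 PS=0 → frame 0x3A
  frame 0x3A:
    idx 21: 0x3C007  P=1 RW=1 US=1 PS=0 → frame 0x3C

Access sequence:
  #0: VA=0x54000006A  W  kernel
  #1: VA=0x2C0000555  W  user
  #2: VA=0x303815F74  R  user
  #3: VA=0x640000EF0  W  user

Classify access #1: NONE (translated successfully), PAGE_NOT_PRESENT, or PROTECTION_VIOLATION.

Walk each access:
#0 VA=0x54000006A (w,kernel):
  L0 @0x31[21] → 0x35087  P=1,RW=1,US=1,PS=1
  ✓ 0x3506A (huge @L0)  — 1 lookups
#1 VA=0x2C0000555 (w,user):
  L0 @0x31[11] → 0x4B004  P=0,RW=0,US=1,PS=0
  ✗ PAGE_NOT_PRESENT  [1 reads]
#2 VA=0x303815F74 (r,user):
  L0 @0x31[12] → 0x37007  P=1,RW=1,US=1,PS=0
  L1 @0x37[28] → 0x3A007  P=1,RW=1,US=1,PS=0
  L2 @0x3A[21] → 0x3C007  P=1,RW=1,US=1,PS=0
  ✓ 0x3CF74  — 3 lookups
#3 VA=0x640000EF0 (w,user):
  L0 @0x31[25] → 0x34004  P=0,RW=0,US=1,PS=0
  ✗ PAGE_NOT_PRESENT  [1 reads]

Access #1 fault: PAGE_NOT_PRESENT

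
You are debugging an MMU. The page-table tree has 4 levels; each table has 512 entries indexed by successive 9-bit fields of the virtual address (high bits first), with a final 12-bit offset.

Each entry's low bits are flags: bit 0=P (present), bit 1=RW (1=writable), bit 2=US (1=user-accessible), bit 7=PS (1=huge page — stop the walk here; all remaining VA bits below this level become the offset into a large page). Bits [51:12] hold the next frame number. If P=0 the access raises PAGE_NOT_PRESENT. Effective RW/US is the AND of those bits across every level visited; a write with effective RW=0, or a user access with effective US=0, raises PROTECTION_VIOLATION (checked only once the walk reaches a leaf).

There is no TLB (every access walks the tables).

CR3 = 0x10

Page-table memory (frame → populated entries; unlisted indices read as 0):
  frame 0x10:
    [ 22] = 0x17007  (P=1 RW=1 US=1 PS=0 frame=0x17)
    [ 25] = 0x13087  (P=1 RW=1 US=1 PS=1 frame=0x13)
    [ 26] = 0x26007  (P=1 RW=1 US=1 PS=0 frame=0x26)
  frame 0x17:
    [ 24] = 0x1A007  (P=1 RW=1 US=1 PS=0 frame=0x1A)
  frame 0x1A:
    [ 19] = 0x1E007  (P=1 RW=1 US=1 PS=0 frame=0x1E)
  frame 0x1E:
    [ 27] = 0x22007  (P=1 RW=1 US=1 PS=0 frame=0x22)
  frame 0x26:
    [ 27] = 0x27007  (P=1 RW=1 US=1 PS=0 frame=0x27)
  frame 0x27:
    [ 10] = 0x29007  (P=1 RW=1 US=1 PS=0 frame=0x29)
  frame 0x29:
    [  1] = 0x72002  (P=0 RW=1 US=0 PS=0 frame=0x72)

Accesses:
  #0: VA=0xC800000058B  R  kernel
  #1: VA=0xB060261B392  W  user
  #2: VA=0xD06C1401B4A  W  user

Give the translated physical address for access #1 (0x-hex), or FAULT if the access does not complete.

Trace:
#0 VA=0xC800000058B (r,kernel):
  lvl0: tbl 0x10, slot 25 ⇒ 0x13087 (P1/RW1/US1/PS1)
  ✓ 0x1358B (huge @L0)  — 1 lookups
#1 VA=0xB060261B392 (w,user):
  lvl0: tbl 0x10, slot 22 ⇒ 0x17007 (P1/RW1/US1/PS0)
  lvl1: tbl 0x17, slot 24 ⇒ 0x1A007 (P1/RW1/US1/PS0)
  lvl2: tbl 0x1A, slot 19 ⇒ 0x1E007 (P1/RW1/US1/PS0)
  lvl3: tbl 0x1E, slot 27 ⇒ 0x22007 (P1/RW1/US1/PS0)
  ✓ 0x22392  — 4 lookups
#2 VA=0xD06C1401B4A (w,user):
  lvl0: tbl 0x10, slot 26 ⇒ 0x26007 (P1/RW1/US1/PS0)
  lvl1: tbl 0x26, slot 27 ⇒ 0x27007 (P1/RW1/US1/PS0)
  lvl2: tbl 0x27, slot 10 ⇒ 0x29007 (P1/RW1/US1/PS0)
  lvl3: tbl 0x29, slot 1 ⇒ 0x72002 (P0/RW1/US0/PS0)
  → PAGE_NOT_PRESENT  (4 entries read)

Access #1 PA: 0x22392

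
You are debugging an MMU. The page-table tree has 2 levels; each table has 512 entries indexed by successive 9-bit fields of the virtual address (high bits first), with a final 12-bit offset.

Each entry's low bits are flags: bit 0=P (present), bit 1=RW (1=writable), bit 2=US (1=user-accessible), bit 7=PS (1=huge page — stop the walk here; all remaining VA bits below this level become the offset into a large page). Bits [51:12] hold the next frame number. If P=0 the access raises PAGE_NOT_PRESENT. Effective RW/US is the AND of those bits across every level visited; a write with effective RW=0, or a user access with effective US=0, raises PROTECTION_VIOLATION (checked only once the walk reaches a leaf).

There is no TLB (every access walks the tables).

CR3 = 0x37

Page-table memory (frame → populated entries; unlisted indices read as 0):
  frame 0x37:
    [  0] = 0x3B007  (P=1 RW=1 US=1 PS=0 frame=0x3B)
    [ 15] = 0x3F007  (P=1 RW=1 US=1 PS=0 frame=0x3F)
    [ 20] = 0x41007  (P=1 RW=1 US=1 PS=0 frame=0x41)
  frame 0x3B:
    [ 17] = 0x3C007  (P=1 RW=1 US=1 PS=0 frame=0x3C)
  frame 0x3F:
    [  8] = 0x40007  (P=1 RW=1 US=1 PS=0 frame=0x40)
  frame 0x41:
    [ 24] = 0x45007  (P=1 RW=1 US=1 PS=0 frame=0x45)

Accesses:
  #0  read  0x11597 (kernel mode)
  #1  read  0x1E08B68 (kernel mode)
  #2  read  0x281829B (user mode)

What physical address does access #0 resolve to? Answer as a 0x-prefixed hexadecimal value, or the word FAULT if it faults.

Trace:
#0 VA=0x11597 (r,kernel):
  [0] read 0x37 idx=0: raw=0x3B007 flags P=1 W=1 U=1 S=0
  [1] read 0x3B idx=17: raw=0x3C007 flags P=1 W=1 U=1 S=0
  → PA=0x3C597  (2 entries read)
#1 VA=0x1E08B68 (r,kernel):
  [0] read 0x37 idx=15: raw=0x3F007 flags P=1 W=1 U=1 S=0
  [1] read 0x3F idx=8: raw=0x40007 flags P=1 W=1 U=1 S=0
  → PA=0x40B68  (2 entries read)
#2 VA=0x281829B (r,user):
  [0] read 0x37 idx=20: raw=0x41007 flags P=1 W=1 U=1 S=0
  [1] read 0x41 idx=24: raw=0x45007 flags P=1 W=1 U=1 S=0
  → PA=0x4529B  (2 entries read)

Access #0 PA: 0x3C597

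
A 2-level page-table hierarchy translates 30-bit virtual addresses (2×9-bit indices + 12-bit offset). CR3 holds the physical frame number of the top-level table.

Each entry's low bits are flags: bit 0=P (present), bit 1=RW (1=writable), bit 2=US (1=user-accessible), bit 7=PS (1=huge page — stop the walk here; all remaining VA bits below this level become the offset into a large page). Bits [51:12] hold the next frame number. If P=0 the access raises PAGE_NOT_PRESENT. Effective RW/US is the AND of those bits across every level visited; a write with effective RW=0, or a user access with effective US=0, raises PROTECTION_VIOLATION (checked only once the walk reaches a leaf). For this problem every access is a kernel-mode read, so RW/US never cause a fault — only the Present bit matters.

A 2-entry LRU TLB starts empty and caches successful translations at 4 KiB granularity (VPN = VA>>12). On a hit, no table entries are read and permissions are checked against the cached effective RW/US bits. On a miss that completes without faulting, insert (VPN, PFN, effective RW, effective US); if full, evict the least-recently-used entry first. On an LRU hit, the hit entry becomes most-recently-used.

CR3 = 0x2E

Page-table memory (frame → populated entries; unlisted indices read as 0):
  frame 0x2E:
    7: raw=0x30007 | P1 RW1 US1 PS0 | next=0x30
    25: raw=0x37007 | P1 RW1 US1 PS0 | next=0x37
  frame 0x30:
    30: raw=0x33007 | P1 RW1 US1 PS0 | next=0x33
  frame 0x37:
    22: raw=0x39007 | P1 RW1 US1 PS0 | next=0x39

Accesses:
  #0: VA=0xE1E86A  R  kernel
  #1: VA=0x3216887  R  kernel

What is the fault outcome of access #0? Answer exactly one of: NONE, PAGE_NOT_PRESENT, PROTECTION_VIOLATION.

Walk each access:
#0 VA=0xE1E86A (r,kernel):
  L0: frame=0x2E idx=7 entry=0x30007 [P=1 RW=1 US=1 PS=0]
  L1: frame=0x30 idx=30 entry=0x33007 [P=1 RW=1 US=1 PS=0]
  ⇒ phys 0x3386A  [2 reads]
#1 VA=0x3216887 (r,kernel):
  L0: frame=0x2E idx=25 entry=0x37007 [P=1 RW=1 US=1 PS=0]
  L1: frame=0x37 idx=22 entry=0x39007 [P=1 RW=1 US=1 PS=0]
  ⇒ phys 0x39887  [2 reads]

Access #0 fault: NONE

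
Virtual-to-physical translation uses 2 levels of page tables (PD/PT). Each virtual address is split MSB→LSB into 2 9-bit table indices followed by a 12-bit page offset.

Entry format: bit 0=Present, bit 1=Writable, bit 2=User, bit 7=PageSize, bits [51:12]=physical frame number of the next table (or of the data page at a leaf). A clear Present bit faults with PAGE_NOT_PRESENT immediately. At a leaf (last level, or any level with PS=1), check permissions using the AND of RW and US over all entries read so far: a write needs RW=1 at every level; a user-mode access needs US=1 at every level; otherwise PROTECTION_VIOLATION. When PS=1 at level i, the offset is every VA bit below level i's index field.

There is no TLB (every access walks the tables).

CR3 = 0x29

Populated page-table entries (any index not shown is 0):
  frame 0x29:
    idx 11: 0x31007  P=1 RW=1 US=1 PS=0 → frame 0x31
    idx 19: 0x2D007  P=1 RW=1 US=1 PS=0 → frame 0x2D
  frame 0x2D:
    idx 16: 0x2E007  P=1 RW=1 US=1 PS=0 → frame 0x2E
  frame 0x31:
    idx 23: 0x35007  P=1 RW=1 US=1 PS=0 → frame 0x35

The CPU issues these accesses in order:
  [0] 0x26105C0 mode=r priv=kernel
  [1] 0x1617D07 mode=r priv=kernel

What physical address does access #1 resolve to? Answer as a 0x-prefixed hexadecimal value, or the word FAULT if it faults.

Trace:
#0 VA=0x26105C0 (r,kernel):
  L0: frame=0x29 idx=19 entry=0x2D007 [P=1 RW=1 US=1 PS=0]
  L1: frame=0x2D idx=16 entry=0x2E007 [P=1 RW=1 US=1 PS=0]
  ✓ 0x2E5C0  — 2 lookups
#1 VA=0x1617D07 (r,kernel):
  L0: frame=0x29 idx=11 entry=0x31007 [P=1 RW=1 US=1 PS=0]
  L1: frame=0x31 idx=23 entry=0x35007 [P=1 RW=1 US=1 PS=0]
  ✓ 0x35D07  — 2 lookups

Access #1 PA: 0x35D07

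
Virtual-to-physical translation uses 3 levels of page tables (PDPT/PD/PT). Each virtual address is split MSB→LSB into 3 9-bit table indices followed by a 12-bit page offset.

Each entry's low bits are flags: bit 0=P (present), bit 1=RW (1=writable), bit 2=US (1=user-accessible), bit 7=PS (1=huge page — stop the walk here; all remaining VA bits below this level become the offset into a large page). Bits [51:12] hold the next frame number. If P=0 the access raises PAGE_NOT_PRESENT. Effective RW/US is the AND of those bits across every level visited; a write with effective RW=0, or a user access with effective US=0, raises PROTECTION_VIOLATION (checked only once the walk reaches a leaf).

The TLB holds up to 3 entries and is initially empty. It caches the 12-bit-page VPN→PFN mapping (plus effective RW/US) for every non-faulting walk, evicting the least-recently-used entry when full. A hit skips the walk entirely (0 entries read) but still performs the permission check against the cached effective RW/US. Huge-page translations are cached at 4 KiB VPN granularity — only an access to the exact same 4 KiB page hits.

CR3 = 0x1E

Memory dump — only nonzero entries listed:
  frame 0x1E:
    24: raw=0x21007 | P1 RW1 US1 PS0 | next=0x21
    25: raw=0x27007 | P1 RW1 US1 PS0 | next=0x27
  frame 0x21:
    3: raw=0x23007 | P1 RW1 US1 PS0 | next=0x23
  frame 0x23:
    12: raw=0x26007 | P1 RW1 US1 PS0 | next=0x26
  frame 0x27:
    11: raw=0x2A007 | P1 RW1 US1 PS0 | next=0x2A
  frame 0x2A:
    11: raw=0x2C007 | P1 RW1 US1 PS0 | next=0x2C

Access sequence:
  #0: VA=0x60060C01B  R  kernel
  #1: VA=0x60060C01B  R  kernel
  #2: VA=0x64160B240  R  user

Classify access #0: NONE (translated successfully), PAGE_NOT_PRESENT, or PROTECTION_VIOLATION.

Per-access translation:
#0 VA=0x60060C01B (r,kernel):
  lvl0: tbl 0x1E, slot 24 ⇒ 0x21007 (P1/RW1/US1/PS0)
  lvl1: tbl 0x21, slot 3 ⇒ 0x23007 (P1/RW1/US1/PS0)
  lvl2: tbl 0x23, slot 12 ⇒ 0x26007 (P1/RW1/US1/PS0)
  ⇒ phys 0x2601B  [3 reads]
#1 VA=0x60060C01B (r,kernel):
  TLB hit vpn=0x60060C → PA=0x2601B
#2 VA=0x64160B240 (r,user):
  lvl0: tbl 0x1E, slot 25 ⇒ 0x27007 (P1/RW1/US1/PS0)
  lvl1: tbl 0x27, slot 11 ⇒ 0x2A007 (P1/RW1/US1/PS0)
  lvl2: tbl 0x2A, slot 11 ⇒ 0x2C007 (P1/RW1/US1/PS0)
  ⇒ phys 0x2C240  [3 reads]

Access #0 fault: NONE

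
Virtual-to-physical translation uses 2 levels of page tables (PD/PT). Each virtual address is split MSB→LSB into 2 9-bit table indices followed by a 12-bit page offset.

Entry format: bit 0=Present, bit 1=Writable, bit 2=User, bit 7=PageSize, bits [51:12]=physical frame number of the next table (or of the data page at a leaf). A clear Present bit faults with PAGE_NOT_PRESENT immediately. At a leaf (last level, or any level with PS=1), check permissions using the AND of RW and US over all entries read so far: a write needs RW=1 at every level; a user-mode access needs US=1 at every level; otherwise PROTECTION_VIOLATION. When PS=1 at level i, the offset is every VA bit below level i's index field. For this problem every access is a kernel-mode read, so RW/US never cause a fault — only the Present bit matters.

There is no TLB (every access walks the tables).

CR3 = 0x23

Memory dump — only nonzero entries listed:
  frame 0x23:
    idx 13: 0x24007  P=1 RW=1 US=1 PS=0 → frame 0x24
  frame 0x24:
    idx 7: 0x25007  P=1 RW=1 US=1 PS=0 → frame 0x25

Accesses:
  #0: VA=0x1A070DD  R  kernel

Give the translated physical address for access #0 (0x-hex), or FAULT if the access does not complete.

Trace:
#0 VA=0x1A070DD (r,kernel):
  lvl0: tbl 0x23, slot 13 ⇒ 0x24007 (P1/RW1/US1/PS0)
  lvl1: tbl 0x24, slot 7 ⇒ 0x25007 (P1/RW1/US1/PS0)
  → PA=0x250DD  (2 entries read)

Access #0 PA: 0x250DD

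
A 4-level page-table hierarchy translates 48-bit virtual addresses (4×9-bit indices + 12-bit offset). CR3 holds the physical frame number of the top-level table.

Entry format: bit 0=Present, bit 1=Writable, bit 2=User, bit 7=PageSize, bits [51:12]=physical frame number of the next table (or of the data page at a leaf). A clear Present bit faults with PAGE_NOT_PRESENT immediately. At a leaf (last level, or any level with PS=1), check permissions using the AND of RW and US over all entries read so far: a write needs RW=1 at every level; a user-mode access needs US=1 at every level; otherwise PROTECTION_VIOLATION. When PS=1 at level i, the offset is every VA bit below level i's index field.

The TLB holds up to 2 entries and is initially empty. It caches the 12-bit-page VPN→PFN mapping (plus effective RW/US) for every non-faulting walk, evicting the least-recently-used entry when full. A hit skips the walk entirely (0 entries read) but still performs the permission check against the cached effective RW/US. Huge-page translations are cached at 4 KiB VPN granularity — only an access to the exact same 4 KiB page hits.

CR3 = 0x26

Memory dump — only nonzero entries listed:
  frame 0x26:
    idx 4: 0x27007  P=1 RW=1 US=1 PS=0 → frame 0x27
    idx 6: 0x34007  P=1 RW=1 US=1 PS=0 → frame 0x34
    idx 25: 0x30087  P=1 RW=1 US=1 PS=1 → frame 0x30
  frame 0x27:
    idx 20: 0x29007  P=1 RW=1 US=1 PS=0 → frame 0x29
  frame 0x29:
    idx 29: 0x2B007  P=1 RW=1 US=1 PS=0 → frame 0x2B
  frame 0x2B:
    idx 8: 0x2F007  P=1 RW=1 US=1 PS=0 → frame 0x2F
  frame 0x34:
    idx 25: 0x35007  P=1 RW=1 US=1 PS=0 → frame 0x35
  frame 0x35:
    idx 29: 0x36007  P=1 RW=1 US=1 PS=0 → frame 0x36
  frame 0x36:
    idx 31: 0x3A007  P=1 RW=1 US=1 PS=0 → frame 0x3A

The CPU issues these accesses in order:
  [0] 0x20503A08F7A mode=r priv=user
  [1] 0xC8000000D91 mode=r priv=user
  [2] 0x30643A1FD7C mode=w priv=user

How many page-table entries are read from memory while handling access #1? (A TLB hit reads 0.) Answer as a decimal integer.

Trace:
#0 VA=0x20503A08F7A (r,user):
  lvl0: tbl 0x26, slot 4 ⇒ 0x27007 (P1/RW1/US1/PS0)
  lvl1: tbl 0x27, slot 20 ⇒ 0x29007 (P1/RW1/US1/PS0)
  lvl2: tbl 0x29, slot 29 ⇒ 0x2B007 (P1/RW1/US1/PS0)
  lvl3: tbl 0x2B, slot 8 ⇒ 0x2F007 (P1/RW1/US1/PS0)
  ✓ 0x2FF7A  — 4 lookups
#1 VA=0xC8000000D91 (r,user):
  lvl0: tbl 0x26, slot 25 ⇒ 0x30087 (P1/RW1/US1/PS1)
  ✓ 0x30D91 (huge @L0)  — 1 lookups
#2 VA=0x30643A1FD7C (w,user):
  lvl0: tbl 0x26, slot 6 ⇒ 0x34007 (P1/RW1/US1/PS0)
  lvl1: tbl 0x34, slot 25 ⇒ 0x35007 (P1/RW1/US1/PS0)
  lvl2: tbl 0x35, slot 29 ⇒ 0x36007 (P1/RW1/US1/PS0)
  lvl3: tbl 0x36, slot 31 ⇒ 0x3A007 (P1/RW1/US1/PS0)
  ✓ 0x3AD7C  — 4 lookups

Entries read for #1: 1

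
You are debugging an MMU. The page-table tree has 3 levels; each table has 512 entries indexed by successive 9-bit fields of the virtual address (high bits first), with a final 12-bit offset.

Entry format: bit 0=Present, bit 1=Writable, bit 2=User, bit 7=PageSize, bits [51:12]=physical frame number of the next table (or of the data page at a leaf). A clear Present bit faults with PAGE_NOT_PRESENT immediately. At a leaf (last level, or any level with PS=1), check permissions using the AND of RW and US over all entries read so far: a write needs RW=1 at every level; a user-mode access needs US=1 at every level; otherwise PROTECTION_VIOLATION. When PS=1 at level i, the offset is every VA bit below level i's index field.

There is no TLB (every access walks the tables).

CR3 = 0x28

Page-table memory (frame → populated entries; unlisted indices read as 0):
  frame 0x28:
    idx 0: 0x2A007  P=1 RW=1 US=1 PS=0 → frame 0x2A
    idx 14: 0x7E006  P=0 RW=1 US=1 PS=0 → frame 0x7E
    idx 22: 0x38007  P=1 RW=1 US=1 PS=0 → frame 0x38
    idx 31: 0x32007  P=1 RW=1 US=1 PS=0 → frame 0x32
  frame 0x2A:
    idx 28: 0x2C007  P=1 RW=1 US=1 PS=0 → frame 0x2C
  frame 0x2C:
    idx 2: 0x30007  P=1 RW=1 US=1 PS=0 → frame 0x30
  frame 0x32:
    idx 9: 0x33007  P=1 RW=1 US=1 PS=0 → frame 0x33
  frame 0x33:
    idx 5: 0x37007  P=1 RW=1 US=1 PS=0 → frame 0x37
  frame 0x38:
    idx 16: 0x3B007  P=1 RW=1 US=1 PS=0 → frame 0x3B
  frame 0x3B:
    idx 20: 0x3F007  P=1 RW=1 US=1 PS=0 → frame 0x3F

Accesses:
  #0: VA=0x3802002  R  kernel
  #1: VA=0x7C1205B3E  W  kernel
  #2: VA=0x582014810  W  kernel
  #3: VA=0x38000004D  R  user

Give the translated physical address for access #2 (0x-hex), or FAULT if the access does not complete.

Per-access translation:
#0 VA=0x3802002 (r,kernel):
  lvl0: tbl 0x28, slot 0 ⇒ 0x2A007 (P1/RW1/US1/PS0)
  lvl1: tbl 0x2A, slot 28 ⇒ 0x2C007 (P1/RW1/US1/PS0)
  lvl2: tbl 0x2C, slot 2 ⇒ 0x30007 (P1/RW1/US1/PS0)
  → PA=0x30002  (3 entries read)
#1 VA=0x7C1205B3E (w,kernel):
  lvl0: tbl 0x28, slot 31 ⇒ 0x32007 (P1/RW1/US1/PS0)
  lvl1: tbl 0x32, slot 9 ⇒ 0x33007 (P1/RW1/US1/PS0)
  lvl2: tbl 0x33, slot 5 ⇒ 0x37007 (P1/RW1/US1/PS0)
  → PA=0x37B3E  (3 entries read)
#2 VA=0x582014810 (w,kernel):
  lvl0: tbl 0x28, slot 22 ⇒ 0x38007 (P1/RW1/US1/PS0)
  lvl1: tbl 0x38, slot 16 ⇒ 0x3B007 (P1/RW1/US1/PS0)
  lvl2: tbl 0x3B, slot 20 ⇒ 0x3F007 (P1/RW1/US1/PS0)
  → PA=0x3F810  (3 entries read)
#3 VA=0x38000004D (r,user):
  lvl0: tbl 0x28, slot 14 ⇒ 0x7E006 (P0/RW1/US1/PS0)
  → PAGE_NOT_PRESENT  (1 entries read)

Access #2 PA: 0x3F810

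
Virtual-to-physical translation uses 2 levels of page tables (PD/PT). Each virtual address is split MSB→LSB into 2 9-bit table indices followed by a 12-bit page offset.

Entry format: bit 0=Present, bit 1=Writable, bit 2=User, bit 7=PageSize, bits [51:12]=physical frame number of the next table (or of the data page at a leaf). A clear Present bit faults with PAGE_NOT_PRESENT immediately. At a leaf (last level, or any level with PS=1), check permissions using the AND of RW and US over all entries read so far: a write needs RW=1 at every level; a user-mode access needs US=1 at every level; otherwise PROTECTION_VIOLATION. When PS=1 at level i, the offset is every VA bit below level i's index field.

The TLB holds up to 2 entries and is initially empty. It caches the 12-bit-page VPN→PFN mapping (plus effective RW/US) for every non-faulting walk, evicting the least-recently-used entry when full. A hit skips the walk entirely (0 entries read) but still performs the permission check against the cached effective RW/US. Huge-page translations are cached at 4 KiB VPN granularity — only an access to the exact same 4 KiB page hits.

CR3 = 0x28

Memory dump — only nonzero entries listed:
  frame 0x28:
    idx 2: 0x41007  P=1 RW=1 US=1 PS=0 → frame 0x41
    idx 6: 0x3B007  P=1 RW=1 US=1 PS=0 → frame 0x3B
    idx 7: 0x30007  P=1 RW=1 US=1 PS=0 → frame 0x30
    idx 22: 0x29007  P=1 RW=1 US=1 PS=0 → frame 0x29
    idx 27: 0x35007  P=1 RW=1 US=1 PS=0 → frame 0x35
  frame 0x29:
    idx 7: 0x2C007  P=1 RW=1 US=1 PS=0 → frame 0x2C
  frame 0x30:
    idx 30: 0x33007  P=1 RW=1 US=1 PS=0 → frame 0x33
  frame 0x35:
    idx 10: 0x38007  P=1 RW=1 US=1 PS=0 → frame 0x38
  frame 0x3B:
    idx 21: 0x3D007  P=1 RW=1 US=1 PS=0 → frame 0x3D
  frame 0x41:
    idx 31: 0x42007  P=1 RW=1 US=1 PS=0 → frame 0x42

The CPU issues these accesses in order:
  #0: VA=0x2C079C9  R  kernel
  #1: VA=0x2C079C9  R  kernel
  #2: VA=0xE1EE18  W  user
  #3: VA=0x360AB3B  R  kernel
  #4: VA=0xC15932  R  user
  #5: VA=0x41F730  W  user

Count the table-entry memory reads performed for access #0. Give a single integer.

Trace:
#0 VA=0x2C079C9 (r,kernel):
  [0] read 0x28 idx=22: raw=0x29007 flags P=1 W=1 U=1 S=0
  [1] read 0x29 idx=7: raw=0x2C007 flags P=1 W=1 U=1 S=0
  ✓ 0x2C9C9  — 2 lookups
#1 VA=0x2C079C9 (r,kernel):
  TLB hit vpn=0x2C07 → PA=0x2C9C9
#2 VA=0xE1EE18 (w,user):
  [0] read 0x28 idx=7: raw=0x30007 flags P=1 W=1 U=1 S=0
  [1] read 0x30 idx=30: raw=0x33007 flags P=1 W=1 U=1 S=0
  ✓ 0x33E18  — 2 lookups
#3 VA=0x360AB3B (r,kernel):
  [0] read 0x28 idx=27: raw=0x35007 flags P=1 W=1 U=1 S=0
  [1] read 0x35 idx=10: raw=0x38007 flags P=1 W=1 U=1 S=0
  ✓ 0x38B3B  — 2 lookups
#4 VA=0xC15932 (r,user):
  [0] read 0x28 idx=6: raw=0x3B007 flags P=1 W=1 U=1 S=0
  [1] read 0x3B idx=21: raw=0x3D007 flags P=1 W=1 U=1 S=0
  ✓ 0x3D932  — 2 lookups
#5 VA=0x41F730 (w,user):
  [0] read 0x28 idx=2: raw=0x41007 flags P=1 W=1 U=1 S=0
  [1] read 0x41 idx=31: raw=0x42007 flags P=1 W=1 U=1 S=0
  ✓ 0x42730  — 2 lookups

Entries read for #0: 2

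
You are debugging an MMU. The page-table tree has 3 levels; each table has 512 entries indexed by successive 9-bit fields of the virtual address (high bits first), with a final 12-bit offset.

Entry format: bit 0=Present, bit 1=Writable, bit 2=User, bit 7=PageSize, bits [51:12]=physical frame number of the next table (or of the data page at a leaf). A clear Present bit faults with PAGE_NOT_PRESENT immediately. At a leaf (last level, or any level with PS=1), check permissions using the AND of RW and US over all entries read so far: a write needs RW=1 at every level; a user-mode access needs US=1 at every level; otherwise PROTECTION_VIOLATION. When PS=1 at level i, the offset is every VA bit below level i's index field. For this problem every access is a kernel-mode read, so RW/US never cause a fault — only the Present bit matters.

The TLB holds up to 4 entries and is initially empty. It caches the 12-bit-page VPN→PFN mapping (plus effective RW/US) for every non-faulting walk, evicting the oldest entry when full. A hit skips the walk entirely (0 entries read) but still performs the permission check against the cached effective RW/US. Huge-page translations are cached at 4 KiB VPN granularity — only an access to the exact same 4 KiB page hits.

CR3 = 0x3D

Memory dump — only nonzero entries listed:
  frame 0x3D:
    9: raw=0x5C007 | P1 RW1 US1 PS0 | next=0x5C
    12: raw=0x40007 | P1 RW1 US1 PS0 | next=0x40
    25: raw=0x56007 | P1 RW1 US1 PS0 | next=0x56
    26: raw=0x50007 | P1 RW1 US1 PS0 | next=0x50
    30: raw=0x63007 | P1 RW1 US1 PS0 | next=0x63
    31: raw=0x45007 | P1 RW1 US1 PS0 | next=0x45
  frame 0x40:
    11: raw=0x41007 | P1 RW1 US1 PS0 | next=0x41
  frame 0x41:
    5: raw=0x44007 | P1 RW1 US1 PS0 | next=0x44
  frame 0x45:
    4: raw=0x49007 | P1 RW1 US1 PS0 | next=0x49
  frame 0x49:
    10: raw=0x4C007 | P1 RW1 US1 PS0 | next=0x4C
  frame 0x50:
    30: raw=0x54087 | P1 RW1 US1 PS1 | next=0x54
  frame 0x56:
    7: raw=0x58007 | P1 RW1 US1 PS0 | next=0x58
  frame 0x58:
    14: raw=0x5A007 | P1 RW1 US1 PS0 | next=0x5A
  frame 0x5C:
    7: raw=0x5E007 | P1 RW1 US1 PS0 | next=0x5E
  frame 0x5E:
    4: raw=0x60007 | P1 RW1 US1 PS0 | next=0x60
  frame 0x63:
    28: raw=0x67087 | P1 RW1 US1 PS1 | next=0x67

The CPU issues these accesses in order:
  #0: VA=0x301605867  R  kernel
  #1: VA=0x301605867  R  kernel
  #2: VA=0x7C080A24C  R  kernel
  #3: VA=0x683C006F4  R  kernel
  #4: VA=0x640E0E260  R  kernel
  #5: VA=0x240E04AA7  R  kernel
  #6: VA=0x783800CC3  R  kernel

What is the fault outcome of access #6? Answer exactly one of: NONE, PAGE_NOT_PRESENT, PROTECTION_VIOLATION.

Trace:
#0 VA=0x301605867 (r,kernel):
  [0] read 0x3D idx=12: raw=0x40007 flags P=1 W=1 U=1 S=0
  [1] read 0x40 idx=11: raw=0x41007 flags P=1 W=1 U=1 S=0
  [2] read 0x41 idx=5: raw=0x44007 flags P=1 W=1 U=1 S=0
  → PA=0x44867  (3 entries read)
#1 VA=0x301605867 (r,kernel):
  TLB hit vpn=0x301605 → PA=0x44867
#2 VA=0x7C080A24C (r,kernel):
  [0] read 0x3D idx=31: raw=0x45007 flags P=1 W=1 U=1 S=0
  [1] read 0x45 idx=4: raw=0x49007 flags P=1 W=1 U=1 S=0
  [2] read 0x49 idx=10: raw=0x4C007 flags P=1 W=1 U=1 S=0
  → PA=0x4C24C  (3 entries read)
#3 VA=0x683C006F4 (r,kernel):
  [0] read 0x3D idx=26: raw=0x50007 flags P=1 W=1 U=1 S=0
  [1] read 0x50 idx=30: raw=0x54087 flags P=1 W=1 U=1 S=1
  → PA=0x546F4 (huge @L1)  (2 entries read)
#4 VA=0x640E0E260 (r,kernel):
  [0] read 0x3D idx=25: raw=0x56007 flags P=1 W=1 U=1 S=0
  [1] read 0x56 idx=7: raw=0x58007 flags P=1 W=1 U=1 S=0
  [2] read 0x58 idx=14: raw=0x5A007 flags P=1 W=1 U=1 S=0
  → PA=0x5A260  (3 entries read)
#5 VA=0x240E04AA7 (r,kernel):
  [0] read 0x3D idx=9: raw=0x5C007 flags P=1 W=1 U=1 S=0
  [1] read 0x5C idx=7: raw=0x5E007 flags P=1 W=1 U=1 S=0
  [2] read 0x5E idx=4: raw=0x60007 flags P=1 W=1 U=1 S=0
  → PA=0x60AA7  (3 entries read)
#6 VA=0x783800CC3 (r,kernel):
  [0] read 0x3D idx=30: raw=0x63007 flags P=1 W=1 U=1 S=0
  [1] read 0x63 idx=28: raw=0x67087 flags P=1 W=1 U=1 S=1
  → PA=0x67CC3 (huge @L1)  (2 entries read)

Access #6 fault: NONE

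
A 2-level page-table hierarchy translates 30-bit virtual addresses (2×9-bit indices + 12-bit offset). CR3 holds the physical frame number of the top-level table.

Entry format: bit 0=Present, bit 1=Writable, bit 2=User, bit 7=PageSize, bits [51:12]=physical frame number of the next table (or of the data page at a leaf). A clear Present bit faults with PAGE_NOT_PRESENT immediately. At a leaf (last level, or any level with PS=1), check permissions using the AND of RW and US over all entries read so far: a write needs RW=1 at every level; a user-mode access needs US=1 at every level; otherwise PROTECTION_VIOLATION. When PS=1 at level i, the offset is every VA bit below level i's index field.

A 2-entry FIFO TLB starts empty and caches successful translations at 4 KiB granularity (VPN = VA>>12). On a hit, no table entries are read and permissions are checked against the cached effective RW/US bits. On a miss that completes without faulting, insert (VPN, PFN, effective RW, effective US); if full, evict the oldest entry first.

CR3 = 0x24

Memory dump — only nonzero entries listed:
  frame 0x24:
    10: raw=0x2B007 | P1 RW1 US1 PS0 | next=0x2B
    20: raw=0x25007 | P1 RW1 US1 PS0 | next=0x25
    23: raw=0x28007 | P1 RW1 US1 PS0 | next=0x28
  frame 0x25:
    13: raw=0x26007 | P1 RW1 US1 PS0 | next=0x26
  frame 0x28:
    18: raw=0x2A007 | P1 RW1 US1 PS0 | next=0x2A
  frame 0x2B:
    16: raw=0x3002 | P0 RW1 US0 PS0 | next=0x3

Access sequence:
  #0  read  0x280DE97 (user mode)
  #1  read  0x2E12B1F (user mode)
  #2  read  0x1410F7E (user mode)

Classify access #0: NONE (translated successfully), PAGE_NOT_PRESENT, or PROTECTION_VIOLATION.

Per-access translation:
#0 VA=0x280DE97 (r,user):
  L0: frame=0x24 idx=20 entry=0x25007 [P=1 RW=1 US=1 PS=0]
  L1: frame=0x25 idx=13 entry=0x26007 [P=1 RW=1 US=1 PS=0]
  ⇒ phys 0x26E97  [2 reads]
#1 VA=0x2E12B1F (r,user):
  L0: frame=0x24 idx=23 entry=0x28007 [P=1 RW=1 US=1 PS=0]
  L1: frame=0x28 idx=18 entry=0x2A007 [P=1 RW=1 US=1 PS=0]
  ⇒ phys 0x2AB1F  [2 reads]
#2 VA=0x1410F7E (r,user):
  L0: frame=0x24 idx=10 entry=0x2B007 [P=1 RW=1 US=1 PS=0]
  L1: frame=0x2B idx=16 entry=0x3002 [P=0 RW=1 US=0 PS=0]
  ✗ PAGE_NOT_PRESENT  [2 reads]

Access #0 fault: NONE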